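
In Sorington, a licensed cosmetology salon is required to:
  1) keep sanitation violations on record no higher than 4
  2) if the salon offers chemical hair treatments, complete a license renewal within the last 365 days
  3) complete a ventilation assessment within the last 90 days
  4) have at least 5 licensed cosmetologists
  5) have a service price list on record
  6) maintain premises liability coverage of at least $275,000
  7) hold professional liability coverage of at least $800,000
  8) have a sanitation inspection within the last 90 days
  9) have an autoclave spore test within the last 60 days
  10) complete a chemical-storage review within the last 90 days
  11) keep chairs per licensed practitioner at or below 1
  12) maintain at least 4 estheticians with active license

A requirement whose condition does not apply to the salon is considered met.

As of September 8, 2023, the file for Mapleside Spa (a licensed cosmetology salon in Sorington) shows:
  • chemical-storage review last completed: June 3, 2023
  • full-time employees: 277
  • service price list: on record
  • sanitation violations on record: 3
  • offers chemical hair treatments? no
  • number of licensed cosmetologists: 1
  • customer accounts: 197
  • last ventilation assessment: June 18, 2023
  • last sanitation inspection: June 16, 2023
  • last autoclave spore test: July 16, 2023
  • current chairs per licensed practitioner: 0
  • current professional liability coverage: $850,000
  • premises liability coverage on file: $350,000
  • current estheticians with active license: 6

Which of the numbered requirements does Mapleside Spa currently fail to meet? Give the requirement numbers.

1. sanitation violations on record 3 ≤ 4 → met
2. condition 'offers chemical hair treatments' does not hold → requirement n/a → met
3. ventilation assessment 82 days ago vs limit 90 → met
4. licensed cosmetologists 1 < 5 → not met
5. service price list present → met
6. premises liability coverage $350,000 ≥ $275,000 → met
7. professional liability coverage $850,000 ≥ $800,000 → met
8. sanitation inspection 84 days ago vs limit 90 → met
9. autoclave spore test 54 days ago vs limit 60 → met
10. chemical-storage review 97 days ago vs limit 90 → not met
11. chairs per licensed practitioner 0 ≤ 1 → met
12. estheticians with active license 6 ≥ 4 → met
Not met: 4, 10

4, 10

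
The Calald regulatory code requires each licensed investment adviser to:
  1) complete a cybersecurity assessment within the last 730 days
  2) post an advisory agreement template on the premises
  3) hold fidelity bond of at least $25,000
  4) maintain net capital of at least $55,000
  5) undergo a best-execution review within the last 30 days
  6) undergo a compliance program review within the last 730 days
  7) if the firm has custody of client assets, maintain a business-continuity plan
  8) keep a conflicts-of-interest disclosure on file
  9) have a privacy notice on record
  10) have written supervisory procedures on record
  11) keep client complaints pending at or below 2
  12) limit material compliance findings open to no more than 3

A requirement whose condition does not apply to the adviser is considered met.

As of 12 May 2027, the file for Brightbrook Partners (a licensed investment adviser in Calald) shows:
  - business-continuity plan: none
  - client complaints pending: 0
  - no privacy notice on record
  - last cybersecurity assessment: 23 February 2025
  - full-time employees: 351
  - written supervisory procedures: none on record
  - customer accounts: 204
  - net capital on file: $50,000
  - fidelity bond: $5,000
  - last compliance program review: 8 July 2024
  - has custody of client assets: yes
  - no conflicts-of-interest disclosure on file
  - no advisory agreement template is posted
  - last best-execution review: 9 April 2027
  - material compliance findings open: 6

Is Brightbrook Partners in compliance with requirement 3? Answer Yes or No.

No

3. fidelity bond $5,000 < $25,000 → not met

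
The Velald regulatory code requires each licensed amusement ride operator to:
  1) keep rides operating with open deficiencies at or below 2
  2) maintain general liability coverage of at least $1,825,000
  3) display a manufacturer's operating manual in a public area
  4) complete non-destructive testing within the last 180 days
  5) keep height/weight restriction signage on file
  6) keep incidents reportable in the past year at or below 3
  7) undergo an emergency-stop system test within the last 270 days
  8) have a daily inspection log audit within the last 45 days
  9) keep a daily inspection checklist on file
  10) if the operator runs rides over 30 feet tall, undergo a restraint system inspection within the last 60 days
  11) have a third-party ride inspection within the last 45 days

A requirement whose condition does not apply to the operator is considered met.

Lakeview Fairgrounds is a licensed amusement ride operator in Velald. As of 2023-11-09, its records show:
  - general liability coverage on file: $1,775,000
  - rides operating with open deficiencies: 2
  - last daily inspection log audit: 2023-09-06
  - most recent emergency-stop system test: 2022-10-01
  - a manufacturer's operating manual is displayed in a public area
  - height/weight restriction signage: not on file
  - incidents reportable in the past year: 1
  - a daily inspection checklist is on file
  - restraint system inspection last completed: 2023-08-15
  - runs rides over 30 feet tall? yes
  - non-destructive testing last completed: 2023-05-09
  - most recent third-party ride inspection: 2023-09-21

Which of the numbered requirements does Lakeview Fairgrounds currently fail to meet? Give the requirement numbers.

1. rides operating with open deficiencies 2 ≤ 2 → met
2. general liability coverage $1,775,000 < $1,825,000 → not met
3. manufacturer's operating manual present → met
4. non-destructive testing 184 days ago vs limit 180 → not met
5. height/weight restriction signage absent → not met
6. incidents reportable in the past year 1 ≤ 3 → met
7. emergency-stop system test 404 days ago vs limit 270 → not met
8. daily inspection log audit 64 days ago vs limit 45 → not met
9. daily inspection checklist present → met
10. condition 'runs rides over 30 feet tall' holds; restraint system inspection 86 days ago vs limit 60 → not met
11. third-party ride inspection 49 days ago vs limit 45 → not met
Not met: 2, 4, 5, 7, 8, 10, 11

2, 4, 5, 7, 8, 10, 11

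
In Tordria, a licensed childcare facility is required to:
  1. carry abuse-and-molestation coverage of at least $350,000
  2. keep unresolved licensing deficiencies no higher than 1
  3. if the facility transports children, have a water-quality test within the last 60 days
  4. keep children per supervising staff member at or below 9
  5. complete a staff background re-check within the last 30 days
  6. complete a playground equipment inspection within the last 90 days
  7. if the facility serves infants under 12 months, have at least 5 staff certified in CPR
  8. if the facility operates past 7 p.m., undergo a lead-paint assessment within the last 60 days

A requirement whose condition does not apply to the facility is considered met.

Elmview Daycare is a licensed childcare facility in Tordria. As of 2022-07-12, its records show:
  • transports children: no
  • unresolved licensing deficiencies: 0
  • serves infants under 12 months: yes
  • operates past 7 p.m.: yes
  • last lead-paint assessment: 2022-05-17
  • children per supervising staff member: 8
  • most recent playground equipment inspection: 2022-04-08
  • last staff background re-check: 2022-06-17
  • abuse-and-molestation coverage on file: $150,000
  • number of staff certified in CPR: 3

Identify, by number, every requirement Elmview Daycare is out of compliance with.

1, 6, 7

1. abuse-and-molestation coverage $150,000 < $350,000 → not met
2. unresolved licensing deficiencies 0 ≤ 1 → met
3. condition 'transports children' does not hold → requirement n/a → met
4. children per supervising staff member 8 ≤ 9 → met
5. staff background re-check 25 days ago vs limit 30 → met
6. playground equipment inspection 95 days ago vs limit 90 → not met
7. condition 'serves infants under 12 months' holds; staff certified in CPR 3 < 5 → not met
8. condition 'operates past 7 p.m.' holds; lead-paint assessment 56 days ago vs limit 60 → met
Not met: 1, 6, 7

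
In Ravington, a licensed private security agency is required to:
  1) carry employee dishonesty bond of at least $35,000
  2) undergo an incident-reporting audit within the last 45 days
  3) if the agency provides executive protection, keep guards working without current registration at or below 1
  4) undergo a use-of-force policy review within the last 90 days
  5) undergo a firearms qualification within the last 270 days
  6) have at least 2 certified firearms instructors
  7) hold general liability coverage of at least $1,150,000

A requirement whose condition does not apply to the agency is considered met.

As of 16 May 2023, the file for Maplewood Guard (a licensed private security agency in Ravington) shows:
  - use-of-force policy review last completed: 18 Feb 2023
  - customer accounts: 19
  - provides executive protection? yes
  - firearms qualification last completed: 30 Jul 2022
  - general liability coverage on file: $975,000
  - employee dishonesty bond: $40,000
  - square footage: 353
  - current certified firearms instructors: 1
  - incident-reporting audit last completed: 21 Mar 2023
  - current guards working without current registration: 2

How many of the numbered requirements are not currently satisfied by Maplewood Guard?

1. employee dishonesty bond $40,000 ≥ $35,000 → met
2. incident-reporting audit 56 days ago vs limit 45 → not met
3. condition 'provides executive protection' holds; guards working without current registration 2 > 1 → not met
4. use-of-force policy review 87 days ago vs limit 90 → met
5. firearms qualification 290 days ago vs limit 270 → not met
6. certified firearms instructors 1 < 2 → not met
7. general liability coverage $975,000 < $1,150,000 → not met
Not met: 5 of 7

5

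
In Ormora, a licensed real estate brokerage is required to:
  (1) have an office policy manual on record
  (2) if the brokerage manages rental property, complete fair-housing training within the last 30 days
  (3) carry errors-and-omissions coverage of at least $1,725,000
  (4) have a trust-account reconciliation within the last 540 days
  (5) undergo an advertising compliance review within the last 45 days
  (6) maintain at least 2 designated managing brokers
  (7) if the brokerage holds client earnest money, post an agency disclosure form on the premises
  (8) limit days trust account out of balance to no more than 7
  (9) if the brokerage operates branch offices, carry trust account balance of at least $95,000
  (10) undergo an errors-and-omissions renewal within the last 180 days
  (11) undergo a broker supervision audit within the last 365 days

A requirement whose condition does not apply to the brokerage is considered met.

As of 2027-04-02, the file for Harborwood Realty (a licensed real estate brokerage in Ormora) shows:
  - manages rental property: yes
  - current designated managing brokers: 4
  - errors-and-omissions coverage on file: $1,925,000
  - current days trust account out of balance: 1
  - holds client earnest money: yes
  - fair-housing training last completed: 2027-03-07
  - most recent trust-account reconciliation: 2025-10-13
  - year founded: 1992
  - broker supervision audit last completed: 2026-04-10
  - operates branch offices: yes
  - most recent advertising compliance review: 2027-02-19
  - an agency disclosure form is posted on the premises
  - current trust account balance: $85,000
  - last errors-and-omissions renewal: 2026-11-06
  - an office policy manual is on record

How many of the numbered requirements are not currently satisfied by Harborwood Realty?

1

1. office policy manual present → met
2. condition 'manages rental property' holds; fair-housing training 26 days ago vs limit 30 → met
3. errors-and-omissions coverage $1,925,000 ≥ $1,725,000 → met
4. trust-account reconciliation 536 days ago vs limit 540 → met
5. advertising compliance review 42 days ago vs limit 45 → met
6. designated managing brokers 4 ≥ 2 → met
7. condition 'holds client earnest money' holds; agency disclosure form present → met
8. days trust account out of balance 1 ≤ 7 → met
9. condition 'operates branch offices' holds; trust account balance $85,000 < $95,000 → not met
10. errors-and-omissions renewal 147 days ago vs limit 180 → met
11. broker supervision audit 357 days ago vs limit 365 → met
Not met: 1 of 11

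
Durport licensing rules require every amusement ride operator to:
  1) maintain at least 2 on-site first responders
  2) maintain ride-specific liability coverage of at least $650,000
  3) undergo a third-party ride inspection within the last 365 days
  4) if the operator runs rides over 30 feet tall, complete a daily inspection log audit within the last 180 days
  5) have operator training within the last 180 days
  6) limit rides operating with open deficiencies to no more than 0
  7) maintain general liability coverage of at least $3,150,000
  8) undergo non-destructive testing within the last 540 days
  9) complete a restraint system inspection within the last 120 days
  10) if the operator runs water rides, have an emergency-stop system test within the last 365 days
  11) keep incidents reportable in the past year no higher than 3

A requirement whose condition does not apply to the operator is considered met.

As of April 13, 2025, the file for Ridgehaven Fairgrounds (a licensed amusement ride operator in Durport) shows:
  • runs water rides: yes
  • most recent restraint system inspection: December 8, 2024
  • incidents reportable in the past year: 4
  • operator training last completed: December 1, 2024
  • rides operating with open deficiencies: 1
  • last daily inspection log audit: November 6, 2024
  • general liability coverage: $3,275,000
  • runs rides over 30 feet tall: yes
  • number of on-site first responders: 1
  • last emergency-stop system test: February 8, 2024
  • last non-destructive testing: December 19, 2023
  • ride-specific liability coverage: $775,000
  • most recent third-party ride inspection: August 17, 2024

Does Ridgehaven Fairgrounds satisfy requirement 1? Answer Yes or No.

1. on-site first responders 1 < 2 → not met

No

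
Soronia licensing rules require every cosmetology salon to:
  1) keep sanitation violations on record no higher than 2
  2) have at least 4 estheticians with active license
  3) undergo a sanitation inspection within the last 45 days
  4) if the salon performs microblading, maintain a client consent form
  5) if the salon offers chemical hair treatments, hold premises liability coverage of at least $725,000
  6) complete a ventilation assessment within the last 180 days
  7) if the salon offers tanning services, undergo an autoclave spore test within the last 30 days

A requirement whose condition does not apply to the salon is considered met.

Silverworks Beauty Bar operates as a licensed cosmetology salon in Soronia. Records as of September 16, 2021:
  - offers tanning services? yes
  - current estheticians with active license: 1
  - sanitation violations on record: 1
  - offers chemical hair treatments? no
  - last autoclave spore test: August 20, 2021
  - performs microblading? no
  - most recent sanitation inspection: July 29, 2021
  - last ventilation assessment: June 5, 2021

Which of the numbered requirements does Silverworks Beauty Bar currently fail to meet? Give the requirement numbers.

1. sanitation violations on record 1 ≤ 2 → met
2. estheticians with active license 1 < 4 → not met
3. sanitation inspection 49 days ago vs limit 45 → not met
4. condition 'performs microblading' does not hold → requirement n/a → met
5. condition 'offers chemical hair treatments' does not hold → requirement n/a → met
6. ventilation assessment 103 days ago vs limit 180 → met
7. condition 'offers tanning services' holds; autoclave spore test 27 days ago vs limit 30 → met
Not met: 2, 3

2, 3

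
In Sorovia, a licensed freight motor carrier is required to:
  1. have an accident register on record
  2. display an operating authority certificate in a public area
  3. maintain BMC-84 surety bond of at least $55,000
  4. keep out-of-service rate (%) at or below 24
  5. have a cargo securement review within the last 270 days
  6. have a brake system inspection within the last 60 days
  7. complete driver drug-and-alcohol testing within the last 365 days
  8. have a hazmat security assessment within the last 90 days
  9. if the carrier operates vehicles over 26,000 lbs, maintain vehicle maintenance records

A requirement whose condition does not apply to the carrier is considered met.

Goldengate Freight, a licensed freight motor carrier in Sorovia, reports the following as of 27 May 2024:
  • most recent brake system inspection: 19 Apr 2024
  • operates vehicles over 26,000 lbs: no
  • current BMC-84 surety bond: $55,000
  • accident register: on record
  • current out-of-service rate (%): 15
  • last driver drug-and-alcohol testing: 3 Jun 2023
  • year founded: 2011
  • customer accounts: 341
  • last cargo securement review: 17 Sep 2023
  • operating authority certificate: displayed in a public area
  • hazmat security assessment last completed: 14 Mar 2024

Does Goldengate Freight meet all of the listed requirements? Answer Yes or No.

1. accident register present → met
2. operating authority certificate present → met
3. BMC-84 surety bond $55,000 ≥ $55,000 → met
4. out-of-service rate (%) 15 ≤ 24 → met
5. cargo securement review 253 days ago vs limit 270 → met
6. brake system inspection 38 days ago vs limit 60 → met
7. driver drug-and-alcohol testing 359 days ago vs limit 365 → met
8. hazmat security assessment 74 days ago vs limit 90 → met
9. condition 'operates vehicles over 26,000 lbs' does not hold → requirement n/a → met
All met.

Yes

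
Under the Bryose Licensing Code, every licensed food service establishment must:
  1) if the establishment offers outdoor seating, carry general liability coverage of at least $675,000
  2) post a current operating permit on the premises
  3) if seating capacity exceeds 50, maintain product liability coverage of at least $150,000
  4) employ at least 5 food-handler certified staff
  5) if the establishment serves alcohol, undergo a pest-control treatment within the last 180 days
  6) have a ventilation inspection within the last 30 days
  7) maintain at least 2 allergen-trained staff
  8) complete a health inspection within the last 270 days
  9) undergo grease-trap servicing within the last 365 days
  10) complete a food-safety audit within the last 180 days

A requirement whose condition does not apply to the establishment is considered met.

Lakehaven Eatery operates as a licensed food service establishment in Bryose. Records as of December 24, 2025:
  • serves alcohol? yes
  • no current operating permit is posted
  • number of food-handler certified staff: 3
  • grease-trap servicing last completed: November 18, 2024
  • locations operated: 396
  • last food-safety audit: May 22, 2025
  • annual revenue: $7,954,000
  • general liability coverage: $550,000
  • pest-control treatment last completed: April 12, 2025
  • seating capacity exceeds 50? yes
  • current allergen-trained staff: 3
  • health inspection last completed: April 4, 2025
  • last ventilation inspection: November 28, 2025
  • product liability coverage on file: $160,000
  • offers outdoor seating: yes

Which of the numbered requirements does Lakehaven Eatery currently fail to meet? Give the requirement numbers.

1. condition 'offers outdoor seating' holds; general liability coverage $550,000 < $675,000 → not met
2. current operating permit absent → not met
3. condition 'seating capacity exceeds 50' holds; product liability coverage $160,000 ≥ $150,000 → met
4. food-handler certified staff 3 < 5 → not met
5. condition 'serves alcohol' holds; pest-control treatment 256 days ago vs limit 180 → not met
6. ventilation inspection 26 days ago vs limit 30 → met
7. allergen-trained staff 3 ≥ 2 → met
8. health inspection 264 days ago vs limit 270 → met
9. grease-trap servicing 401 days ago vs limit 365 → not met
10. food-safety audit 216 days ago vs limit 180 → not met
Not met: 1, 2, 4, 5, 9, 10

1, 2, 4, 5, 9, 10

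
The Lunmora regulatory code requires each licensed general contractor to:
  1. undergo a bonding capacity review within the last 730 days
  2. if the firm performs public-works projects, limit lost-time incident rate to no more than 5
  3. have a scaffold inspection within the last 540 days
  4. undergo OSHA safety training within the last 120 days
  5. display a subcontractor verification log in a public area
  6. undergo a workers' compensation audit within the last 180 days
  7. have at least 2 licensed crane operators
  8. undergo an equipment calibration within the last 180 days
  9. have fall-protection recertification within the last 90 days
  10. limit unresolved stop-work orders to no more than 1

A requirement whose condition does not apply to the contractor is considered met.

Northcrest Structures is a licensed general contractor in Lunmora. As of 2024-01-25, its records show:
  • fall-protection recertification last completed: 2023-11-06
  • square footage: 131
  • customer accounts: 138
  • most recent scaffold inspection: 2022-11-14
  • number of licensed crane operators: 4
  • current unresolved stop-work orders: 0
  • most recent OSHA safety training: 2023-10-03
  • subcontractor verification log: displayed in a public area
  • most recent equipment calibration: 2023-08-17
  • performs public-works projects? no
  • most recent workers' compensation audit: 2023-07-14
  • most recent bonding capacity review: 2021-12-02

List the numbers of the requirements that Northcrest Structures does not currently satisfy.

1. bonding capacity review 784 days ago vs limit 730 → not met
2. condition 'performs public-works projects' does not hold → requirement n/a → met
3. scaffold inspection 437 days ago vs limit 540 → met
4. OSHA safety training 114 days ago vs limit 120 → met
5. subcontractor verification log present → met
6. workers' compensation audit 195 days ago vs limit 180 → not met
7. licensed crane operators 4 ≥ 2 → met
8. equipment calibration 161 days ago vs limit 180 → met
9. fall-protection recertification 80 days ago vs limit 90 → met
10. unresolved stop-work orders 0 ≤ 1 → met
Not met: 1, 6

1, 6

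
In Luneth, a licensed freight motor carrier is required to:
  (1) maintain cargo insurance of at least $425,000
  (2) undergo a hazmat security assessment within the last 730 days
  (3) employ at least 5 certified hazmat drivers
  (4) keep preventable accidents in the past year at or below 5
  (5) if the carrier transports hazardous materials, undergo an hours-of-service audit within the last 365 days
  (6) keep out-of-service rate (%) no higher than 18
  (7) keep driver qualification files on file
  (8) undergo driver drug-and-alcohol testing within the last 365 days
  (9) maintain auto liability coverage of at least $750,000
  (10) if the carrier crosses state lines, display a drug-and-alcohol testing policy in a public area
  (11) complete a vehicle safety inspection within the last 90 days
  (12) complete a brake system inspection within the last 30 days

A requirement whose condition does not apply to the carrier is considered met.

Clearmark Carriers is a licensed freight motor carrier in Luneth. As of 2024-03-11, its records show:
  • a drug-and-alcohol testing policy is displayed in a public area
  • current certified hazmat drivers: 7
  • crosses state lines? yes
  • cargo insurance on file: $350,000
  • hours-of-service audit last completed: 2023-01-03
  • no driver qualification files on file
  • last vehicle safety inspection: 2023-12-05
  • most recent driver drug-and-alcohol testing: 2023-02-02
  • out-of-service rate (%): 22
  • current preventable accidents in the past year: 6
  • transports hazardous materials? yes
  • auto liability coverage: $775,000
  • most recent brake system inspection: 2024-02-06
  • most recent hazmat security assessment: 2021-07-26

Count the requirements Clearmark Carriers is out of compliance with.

9

1. cargo insurance $350,000 < $425,000 → not met
2. hazmat security assessment 959 days ago vs limit 730 → not met
3. certified hazmat drivers 7 ≥ 5 → met
4. preventable accidents in the past year 6 > 5 → not met
5. condition 'transports hazardous materials' holds; hours-of-service audit 433 days ago vs limit 365 → not met
6. out-of-service rate (%) 22 > 18 → not met
7. driver qualification files absent → not met
8. driver drug-and-alcohol testing 403 days ago vs limit 365 → not met
9. auto liability coverage $775,000 ≥ $750,000 → met
10. condition 'crosses state lines' holds; drug-and-alcohol testing policy present → met
11. vehicle safety inspection 97 days ago vs limit 90 → not met
12. brake system inspection 34 days ago vs limit 30 → not met
Not met: 9 of 12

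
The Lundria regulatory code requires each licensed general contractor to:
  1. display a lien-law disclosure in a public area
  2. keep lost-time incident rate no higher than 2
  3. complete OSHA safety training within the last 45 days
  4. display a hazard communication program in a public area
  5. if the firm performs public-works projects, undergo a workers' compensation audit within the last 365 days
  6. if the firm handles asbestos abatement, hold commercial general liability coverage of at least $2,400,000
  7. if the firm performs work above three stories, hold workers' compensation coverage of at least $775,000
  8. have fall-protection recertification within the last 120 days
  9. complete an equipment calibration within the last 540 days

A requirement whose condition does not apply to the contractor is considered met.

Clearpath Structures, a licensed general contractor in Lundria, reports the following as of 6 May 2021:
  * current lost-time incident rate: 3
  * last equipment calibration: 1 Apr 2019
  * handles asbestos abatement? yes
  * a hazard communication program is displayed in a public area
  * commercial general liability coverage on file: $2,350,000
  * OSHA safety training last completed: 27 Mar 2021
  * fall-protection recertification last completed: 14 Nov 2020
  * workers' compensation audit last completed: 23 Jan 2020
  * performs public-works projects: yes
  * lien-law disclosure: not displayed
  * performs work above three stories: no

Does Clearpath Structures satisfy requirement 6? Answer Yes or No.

No

6. condition 'handles asbestos abatement' holds; commercial general liability coverage $2,350,000 < $2,400,000 → not met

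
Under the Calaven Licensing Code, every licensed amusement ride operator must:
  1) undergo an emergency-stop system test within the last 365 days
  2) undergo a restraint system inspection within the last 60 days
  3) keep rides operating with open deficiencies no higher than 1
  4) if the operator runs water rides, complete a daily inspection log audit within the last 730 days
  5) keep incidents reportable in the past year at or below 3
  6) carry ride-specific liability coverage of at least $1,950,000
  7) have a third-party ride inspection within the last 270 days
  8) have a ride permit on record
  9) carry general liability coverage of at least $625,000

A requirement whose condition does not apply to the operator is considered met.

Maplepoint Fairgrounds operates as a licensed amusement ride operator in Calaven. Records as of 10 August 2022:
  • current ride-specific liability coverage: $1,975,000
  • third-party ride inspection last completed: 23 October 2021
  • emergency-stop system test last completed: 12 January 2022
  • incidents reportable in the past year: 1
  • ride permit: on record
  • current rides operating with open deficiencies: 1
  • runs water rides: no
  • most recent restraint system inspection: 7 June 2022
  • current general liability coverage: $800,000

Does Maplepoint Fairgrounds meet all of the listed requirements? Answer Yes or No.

1. emergency-stop system test 210 days ago vs limit 365 → met
2. restraint system inspection 64 days ago vs limit 60 → not met
3. rides operating with open deficiencies 1 ≤ 1 → met
4. condition 'runs water rides' does not hold → requirement n/a → met
5. incidents reportable in the past year 1 ≤ 3 → met
6. ride-specific liability coverage $1,975,000 ≥ $1,950,000 → met
7. third-party ride inspection 291 days ago vs limit 270 → not met
8. ride permit present → met
9. general liability coverage $800,000 ≥ $625,000 → met
Not met: 2, 7

No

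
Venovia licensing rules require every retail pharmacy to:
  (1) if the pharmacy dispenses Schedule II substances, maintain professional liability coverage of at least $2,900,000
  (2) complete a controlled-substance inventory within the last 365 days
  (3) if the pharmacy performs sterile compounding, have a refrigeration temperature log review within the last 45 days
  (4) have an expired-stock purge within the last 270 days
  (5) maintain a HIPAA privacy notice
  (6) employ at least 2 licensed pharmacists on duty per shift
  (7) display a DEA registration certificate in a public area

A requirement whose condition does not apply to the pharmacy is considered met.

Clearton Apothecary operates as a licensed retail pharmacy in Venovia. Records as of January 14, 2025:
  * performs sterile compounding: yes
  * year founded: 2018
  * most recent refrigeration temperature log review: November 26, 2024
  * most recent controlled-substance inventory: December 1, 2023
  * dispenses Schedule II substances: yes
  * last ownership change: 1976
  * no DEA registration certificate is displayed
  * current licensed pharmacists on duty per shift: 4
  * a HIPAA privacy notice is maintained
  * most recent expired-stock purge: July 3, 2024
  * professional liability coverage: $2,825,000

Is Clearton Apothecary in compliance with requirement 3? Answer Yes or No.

3. condition 'performs sterile compounding' holds; refrigeration temperature log review 49 days ago vs limit 45 → not met

No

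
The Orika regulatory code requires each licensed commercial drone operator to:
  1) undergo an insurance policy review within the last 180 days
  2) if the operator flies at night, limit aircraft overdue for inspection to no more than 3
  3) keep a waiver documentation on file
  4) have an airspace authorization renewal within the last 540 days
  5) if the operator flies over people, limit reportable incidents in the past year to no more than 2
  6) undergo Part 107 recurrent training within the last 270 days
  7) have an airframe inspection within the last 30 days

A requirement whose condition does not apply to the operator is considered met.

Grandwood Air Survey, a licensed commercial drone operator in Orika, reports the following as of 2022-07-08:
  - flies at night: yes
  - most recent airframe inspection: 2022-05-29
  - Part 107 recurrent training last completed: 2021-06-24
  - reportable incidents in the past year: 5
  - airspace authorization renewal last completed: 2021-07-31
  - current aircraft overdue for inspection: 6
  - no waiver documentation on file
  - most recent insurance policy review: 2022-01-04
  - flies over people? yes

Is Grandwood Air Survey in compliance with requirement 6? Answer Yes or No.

6. Part 107 recurrent training 379 days ago vs limit 270 → not met

No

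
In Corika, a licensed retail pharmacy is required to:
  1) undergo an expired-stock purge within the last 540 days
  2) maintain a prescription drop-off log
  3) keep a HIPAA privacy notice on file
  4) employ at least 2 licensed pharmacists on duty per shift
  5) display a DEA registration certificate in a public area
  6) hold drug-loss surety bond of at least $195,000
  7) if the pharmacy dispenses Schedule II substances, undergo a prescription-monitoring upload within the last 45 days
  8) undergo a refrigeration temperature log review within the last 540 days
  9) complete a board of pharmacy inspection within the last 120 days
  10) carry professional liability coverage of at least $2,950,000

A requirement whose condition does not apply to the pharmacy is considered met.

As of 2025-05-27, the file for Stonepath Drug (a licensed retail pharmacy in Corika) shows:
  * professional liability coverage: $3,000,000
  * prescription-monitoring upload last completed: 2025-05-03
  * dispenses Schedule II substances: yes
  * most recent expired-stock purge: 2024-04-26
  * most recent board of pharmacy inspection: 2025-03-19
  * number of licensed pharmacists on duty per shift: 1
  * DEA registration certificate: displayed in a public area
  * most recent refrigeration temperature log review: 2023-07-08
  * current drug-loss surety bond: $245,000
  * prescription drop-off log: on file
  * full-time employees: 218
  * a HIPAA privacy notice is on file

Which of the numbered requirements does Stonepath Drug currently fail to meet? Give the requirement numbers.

4, 8

1. expired-stock purge 396 days ago vs limit 540 → met
2. prescription drop-off log present → met
3. HIPAA privacy notice present → met
4. licensed pharmacists on duty per shift 1 < 2 → not met
5. DEA registration certificate present → met
6. drug-loss surety bond $245,000 ≥ $195,000 → met
7. condition 'dispenses Schedule II substances' holds; prescription-monitoring upload 24 days ago vs limit 45 → met
8. refrigeration temperature log review 689 days ago vs limit 540 → not met
9. board of pharmacy inspection 69 days ago vs limit 120 → met
10. professional liability coverage $3,000,000 ≥ $2,950,000 → met
Not met: 4, 8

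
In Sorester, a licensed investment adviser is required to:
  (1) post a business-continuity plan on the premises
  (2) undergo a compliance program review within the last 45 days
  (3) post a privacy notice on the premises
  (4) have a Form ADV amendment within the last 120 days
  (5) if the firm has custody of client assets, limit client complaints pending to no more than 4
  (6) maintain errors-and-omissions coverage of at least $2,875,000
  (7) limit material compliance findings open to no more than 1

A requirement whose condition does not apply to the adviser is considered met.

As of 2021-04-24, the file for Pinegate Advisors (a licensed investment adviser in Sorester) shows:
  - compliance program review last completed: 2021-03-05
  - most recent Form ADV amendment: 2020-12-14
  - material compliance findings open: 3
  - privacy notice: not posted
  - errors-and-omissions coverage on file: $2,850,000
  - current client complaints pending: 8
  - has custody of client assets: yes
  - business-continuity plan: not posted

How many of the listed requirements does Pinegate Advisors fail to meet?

1. business-continuity plan absent → not met
2. compliance program review 50 days ago vs limit 45 → not met
3. privacy notice absent → not met
4. Form ADV amendment 131 days ago vs limit 120 → not met
5. condition 'has custody of client assets' holds; client complaints pending 8 > 4 → not met
6. errors-and-omissions coverage $2,850,000 < $2,875,000 → not met
7. material compliance findings open 3 > 1 → not met
Not met: 7 of 7

7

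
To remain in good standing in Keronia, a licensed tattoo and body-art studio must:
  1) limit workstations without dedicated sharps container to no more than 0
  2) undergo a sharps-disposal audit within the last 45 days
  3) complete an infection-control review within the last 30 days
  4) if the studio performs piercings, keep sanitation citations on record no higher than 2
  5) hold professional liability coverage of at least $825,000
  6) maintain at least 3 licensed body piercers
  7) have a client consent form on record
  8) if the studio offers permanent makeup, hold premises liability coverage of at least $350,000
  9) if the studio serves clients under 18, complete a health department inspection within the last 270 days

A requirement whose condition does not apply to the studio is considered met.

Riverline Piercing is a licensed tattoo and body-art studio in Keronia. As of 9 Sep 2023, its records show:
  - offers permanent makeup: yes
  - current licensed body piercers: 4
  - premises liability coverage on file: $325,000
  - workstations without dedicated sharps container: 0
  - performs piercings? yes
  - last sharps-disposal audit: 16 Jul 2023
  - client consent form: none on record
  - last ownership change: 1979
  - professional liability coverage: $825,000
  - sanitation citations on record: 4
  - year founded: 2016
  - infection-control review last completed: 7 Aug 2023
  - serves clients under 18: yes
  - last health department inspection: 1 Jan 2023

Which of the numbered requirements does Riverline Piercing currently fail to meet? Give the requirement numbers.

2, 3, 4, 7, 8

1. workstations without dedicated sharps container 0 ≤ 0 → met
2. sharps-disposal audit 55 days ago vs limit 45 → not met
3. infection-control review 33 days ago vs limit 30 → not met
4. condition 'performs piercings' holds; sanitation citations on record 4 > 2 → not met
5. professional liability coverage $825,000 ≥ $825,000 → met
6. licensed body piercers 4 ≥ 3 → met
7. client consent form absent → not met
8. condition 'offers permanent makeup' holds; premises liability coverage $325,000 < $350,000 → not met
9. condition 'serves clients under 18' holds; health department inspection 251 days ago vs limit 270 → met
Not met: 2, 3, 4, 7, 8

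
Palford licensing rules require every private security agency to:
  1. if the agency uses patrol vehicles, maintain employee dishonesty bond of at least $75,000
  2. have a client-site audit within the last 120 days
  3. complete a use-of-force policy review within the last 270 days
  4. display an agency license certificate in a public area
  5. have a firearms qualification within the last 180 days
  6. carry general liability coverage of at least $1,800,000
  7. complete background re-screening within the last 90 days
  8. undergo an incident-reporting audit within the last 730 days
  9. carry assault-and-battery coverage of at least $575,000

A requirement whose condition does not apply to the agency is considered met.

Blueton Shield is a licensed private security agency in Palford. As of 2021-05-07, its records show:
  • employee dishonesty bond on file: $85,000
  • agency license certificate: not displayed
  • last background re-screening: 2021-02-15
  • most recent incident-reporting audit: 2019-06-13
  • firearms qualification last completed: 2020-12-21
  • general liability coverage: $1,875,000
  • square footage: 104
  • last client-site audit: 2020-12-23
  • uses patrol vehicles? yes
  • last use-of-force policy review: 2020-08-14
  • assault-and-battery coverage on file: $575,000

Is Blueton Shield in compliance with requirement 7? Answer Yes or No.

Yes

7. background re-screening 81 days ago vs limit 90 → met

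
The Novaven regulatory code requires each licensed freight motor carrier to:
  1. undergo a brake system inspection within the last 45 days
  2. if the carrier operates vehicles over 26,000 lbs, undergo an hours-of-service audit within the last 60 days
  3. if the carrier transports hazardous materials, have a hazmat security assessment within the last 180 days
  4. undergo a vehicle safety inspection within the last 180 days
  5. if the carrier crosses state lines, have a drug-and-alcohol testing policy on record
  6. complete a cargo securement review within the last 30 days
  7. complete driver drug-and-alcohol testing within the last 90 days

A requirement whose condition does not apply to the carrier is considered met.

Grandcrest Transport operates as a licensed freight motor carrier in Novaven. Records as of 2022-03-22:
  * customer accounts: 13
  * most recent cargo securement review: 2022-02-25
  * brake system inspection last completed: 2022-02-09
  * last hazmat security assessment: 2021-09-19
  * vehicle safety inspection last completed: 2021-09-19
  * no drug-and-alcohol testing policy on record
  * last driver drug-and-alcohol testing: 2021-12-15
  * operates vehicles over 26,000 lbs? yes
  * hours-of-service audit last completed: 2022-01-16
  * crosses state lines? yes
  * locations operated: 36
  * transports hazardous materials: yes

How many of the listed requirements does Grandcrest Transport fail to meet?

5

1. brake system inspection 41 days ago vs limit 45 → met
2. condition 'operates vehicles over 26,000 lbs' holds; hours-of-service audit 65 days ago vs limit 60 → not met
3. condition 'transports hazardous materials' holds; hazmat security assessment 184 days ago vs limit 180 → not met
4. vehicle safety inspection 184 days ago vs limit 180 → not met
5. condition 'crosses state lines' holds; drug-and-alcohol testing policy absent → not met
6. cargo securement review 25 days ago vs limit 30 → met
7. driver drug-and-alcohol testing 97 days ago vs limit 90 → not met
Not met: 5 of 7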